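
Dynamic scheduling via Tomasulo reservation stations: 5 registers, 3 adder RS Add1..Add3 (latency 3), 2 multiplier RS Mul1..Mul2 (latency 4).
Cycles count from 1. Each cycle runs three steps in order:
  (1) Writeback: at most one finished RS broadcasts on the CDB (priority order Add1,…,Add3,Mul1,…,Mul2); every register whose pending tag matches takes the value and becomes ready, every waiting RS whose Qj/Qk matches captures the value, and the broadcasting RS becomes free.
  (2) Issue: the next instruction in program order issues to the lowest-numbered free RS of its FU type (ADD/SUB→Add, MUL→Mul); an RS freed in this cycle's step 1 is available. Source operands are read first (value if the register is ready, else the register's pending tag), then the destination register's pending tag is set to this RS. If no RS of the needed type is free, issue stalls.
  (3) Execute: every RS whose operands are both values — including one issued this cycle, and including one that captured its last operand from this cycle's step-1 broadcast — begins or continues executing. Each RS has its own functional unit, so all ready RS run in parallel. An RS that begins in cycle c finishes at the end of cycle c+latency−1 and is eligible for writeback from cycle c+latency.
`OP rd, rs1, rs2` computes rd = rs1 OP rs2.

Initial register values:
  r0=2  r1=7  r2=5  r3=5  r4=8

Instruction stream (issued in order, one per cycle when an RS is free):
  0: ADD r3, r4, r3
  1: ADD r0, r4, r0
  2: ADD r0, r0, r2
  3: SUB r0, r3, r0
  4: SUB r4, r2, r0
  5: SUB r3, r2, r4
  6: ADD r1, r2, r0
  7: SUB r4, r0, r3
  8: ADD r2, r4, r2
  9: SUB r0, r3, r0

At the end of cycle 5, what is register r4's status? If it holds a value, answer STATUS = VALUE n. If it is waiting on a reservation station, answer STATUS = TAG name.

c1: issue ADD r3<-Add1 | r0:2,r1:7,r2:5,r3:Add1,r4:8
c2: issue ADD r0<-Add2 | r0:Add2,r1:7,r2:5,r3:Add1,r4:8
c3: issue ADD r0<-Add3 | r0:Add3,r1:7,r2:5,r3:Add1,r4:8
c4: CDB Add1=13; issue SUB r0<-Add1 | r0:Add1,r1:7,r2:5,r3:13,r4:8
c5: CDB Add2=10; issue SUB r4<-Add2 | r0:Add1,r1:7,r2:5,r3:13,r4:Add2

STATUS = TAG Add2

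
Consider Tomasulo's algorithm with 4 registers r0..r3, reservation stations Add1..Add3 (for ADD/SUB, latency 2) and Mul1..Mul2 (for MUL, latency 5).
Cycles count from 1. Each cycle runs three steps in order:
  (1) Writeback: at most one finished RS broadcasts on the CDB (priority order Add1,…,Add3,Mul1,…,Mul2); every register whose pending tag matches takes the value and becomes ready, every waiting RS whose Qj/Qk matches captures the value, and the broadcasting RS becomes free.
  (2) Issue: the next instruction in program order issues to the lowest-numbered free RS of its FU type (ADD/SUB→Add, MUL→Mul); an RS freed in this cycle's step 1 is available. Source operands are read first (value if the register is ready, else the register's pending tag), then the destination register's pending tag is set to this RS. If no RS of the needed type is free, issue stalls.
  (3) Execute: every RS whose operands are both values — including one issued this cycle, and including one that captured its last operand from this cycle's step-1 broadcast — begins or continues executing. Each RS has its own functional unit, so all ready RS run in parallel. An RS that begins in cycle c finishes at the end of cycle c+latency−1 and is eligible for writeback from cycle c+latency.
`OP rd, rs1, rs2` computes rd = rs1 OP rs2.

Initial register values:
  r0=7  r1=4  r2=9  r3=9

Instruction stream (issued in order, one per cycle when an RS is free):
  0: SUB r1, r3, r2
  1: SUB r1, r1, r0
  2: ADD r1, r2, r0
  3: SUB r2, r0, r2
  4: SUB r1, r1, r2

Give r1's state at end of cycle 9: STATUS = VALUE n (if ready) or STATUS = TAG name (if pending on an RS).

  c1: issue SUB r1<-Add1  regs: r0:7,r1:Add1,r2:9,r3:9
  c2: issue SUB r1<-Add2  regs: r0:7,r1:Add2,r2:9,r3:9
  c3: CDB Add1=0; issue ADD r1<-Add1  regs: r0:7,r1:Add1,r2:9,r3:9
  c4: issue SUB r2<-Add3  regs: r0:7,r1:Add1,r2:Add3,r3:9
  c5: CDB Add1=16; issue SUB r1<-Add1  regs: r0:7,r1:Add1,r2:Add3,r3:9
  c6: CDB Add2=-7  regs: r0:7,r1:Add1,r2:Add3,r3:9
  c7: CDB Add3=-2  regs: r0:7,r1:Add1,r2:-2,r3:9
  c8: -  regs: r0:7,r1:Add1,r2:-2,r3:9
  c9: CDB Add1=18  regs: r0:7,r1:18,r2:-2,r3:9

STATUS = VALUE 18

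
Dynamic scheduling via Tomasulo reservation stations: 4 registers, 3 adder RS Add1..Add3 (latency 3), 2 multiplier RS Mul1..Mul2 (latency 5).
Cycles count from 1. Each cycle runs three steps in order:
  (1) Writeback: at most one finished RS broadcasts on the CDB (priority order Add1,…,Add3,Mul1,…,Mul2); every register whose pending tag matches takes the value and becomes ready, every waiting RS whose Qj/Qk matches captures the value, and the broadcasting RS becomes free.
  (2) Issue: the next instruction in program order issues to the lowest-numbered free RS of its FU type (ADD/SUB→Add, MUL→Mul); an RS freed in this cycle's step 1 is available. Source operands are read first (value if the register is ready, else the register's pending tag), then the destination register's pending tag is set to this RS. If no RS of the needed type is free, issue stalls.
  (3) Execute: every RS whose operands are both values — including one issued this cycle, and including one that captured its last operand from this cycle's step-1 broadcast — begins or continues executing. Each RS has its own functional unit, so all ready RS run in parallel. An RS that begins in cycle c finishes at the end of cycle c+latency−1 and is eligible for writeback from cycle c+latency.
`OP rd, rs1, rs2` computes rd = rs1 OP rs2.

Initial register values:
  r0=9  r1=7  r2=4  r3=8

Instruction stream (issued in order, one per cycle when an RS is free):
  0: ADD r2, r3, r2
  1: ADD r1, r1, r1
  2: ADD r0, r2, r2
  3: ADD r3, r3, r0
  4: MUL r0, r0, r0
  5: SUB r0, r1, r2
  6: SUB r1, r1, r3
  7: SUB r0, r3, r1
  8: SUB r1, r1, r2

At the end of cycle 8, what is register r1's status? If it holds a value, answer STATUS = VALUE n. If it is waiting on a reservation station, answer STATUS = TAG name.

STATUS = TAG Add3

cycle 1: issue ADD r2<-Add1 // r0:9,r1:7,r2:Add1,r3:8
cycle 2: issue ADD r1<-Add2 // r0:9,r1:Add2,r2:Add1,r3:8
cycle 3: issue ADD r0<-Add3 // r0:Add3,r1:Add2,r2:Add1,r3:8
cycle 4: CDB Add1=12; issue ADD r3<-Add1 // r0:Add3,r1:Add2,r2:12,r3:Add1
cycle 5: CDB Add2=14; issue MUL r0<-Mul1 // r0:Mul1,r1:14,r2:12,r3:Add1
cycle 6: issue SUB r0<-Add2 // r0:Add2,r1:14,r2:12,r3:Add1
cycle 7: CDB Add3=24; issue SUB r1<-Add3 // r0:Add2,r1:Add3,r2:12,r3:Add1
cycle 8: stall // r0:Add2,r1:Add3,r2:12,r3:Add1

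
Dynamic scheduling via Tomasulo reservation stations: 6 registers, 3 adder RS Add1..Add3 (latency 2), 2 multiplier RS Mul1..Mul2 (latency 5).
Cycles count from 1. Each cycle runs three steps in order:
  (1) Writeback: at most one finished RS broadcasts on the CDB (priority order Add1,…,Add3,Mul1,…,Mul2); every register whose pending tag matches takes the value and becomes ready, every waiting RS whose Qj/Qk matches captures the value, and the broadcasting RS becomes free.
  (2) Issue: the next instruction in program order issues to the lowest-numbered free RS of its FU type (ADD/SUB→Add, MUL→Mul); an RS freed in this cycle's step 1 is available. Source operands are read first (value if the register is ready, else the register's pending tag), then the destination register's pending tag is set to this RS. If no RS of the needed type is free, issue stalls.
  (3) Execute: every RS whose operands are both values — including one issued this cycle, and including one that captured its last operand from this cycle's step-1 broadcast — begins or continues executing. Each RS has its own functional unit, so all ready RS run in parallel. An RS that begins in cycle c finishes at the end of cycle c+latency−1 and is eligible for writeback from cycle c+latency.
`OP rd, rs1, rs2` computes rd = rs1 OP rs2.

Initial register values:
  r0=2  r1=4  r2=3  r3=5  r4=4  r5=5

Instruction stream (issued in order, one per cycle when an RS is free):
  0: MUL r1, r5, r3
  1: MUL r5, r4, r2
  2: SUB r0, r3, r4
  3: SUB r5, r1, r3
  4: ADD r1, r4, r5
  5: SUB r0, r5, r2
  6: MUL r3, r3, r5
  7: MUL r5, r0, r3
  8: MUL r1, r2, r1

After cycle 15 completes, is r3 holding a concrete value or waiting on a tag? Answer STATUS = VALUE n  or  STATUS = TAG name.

  c1: issue MUL r1<-Mul1  regs: r0:2,r1:Mul1,r2:3,r3:5,r4:4,r5:5
  c2: issue MUL r5<-Mul2  regs: r0:2,r1:Mul1,r2:3,r3:5,r4:4,r5:Mul2
  c3: issue SUB r0<-Add1  regs: r0:Add1,r1:Mul1,r2:3,r3:5,r4:4,r5:Mul2
  c4: issue SUB r5<-Add2  regs: r0:Add1,r1:Mul1,r2:3,r3:5,r4:4,r5:Add2
  c5: CDB Add1=1; issue ADD r1<-Add1  regs: r0:1,r1:Add1,r2:3,r3:5,r4:4,r5:Add2
  c6: CDB Mul1=25; issue SUB r0<-Add3  regs: r0:Add3,r1:Add1,r2:3,r3:5,r4:4,r5:Add2
  c7: CDB Mul2=12; issue MUL r3<-Mul1  regs: r0:Add3,r1:Add1,r2:3,r3:Mul1,r4:4,r5:Add2
  c8: CDB Add2=20; issue MUL r5<-Mul2  regs: r0:Add3,r1:Add1,r2:3,r3:Mul1,r4:4,r5:Mul2
  c9: stall  regs: r0:Add3,r1:Add1,r2:3,r3:Mul1,r4:4,r5:Mul2
  c10: CDB Add1=24; stall  regs: r0:Add3,r1:24,r2:3,r3:Mul1,r4:4,r5:Mul2
  c11: CDB Add3=17; stall  regs: r0:17,r1:24,r2:3,r3:Mul1,r4:4,r5:Mul2
  c12: stall  regs: r0:17,r1:24,r2:3,r3:Mul1,r4:4,r5:Mul2
  c13: CDB Mul1=100; issue MUL r1<-Mul1  regs: r0:17,r1:Mul1,r2:3,r3:100,r4:4,r5:Mul2
  c14: -  regs: r0:17,r1:Mul1,r2:3,r3:100,r4:4,r5:Mul2
  c15: -  regs: r0:17,r1:Mul1,r2:3,r3:100,r4:4,r5:Mul2

STATUS = VALUE 100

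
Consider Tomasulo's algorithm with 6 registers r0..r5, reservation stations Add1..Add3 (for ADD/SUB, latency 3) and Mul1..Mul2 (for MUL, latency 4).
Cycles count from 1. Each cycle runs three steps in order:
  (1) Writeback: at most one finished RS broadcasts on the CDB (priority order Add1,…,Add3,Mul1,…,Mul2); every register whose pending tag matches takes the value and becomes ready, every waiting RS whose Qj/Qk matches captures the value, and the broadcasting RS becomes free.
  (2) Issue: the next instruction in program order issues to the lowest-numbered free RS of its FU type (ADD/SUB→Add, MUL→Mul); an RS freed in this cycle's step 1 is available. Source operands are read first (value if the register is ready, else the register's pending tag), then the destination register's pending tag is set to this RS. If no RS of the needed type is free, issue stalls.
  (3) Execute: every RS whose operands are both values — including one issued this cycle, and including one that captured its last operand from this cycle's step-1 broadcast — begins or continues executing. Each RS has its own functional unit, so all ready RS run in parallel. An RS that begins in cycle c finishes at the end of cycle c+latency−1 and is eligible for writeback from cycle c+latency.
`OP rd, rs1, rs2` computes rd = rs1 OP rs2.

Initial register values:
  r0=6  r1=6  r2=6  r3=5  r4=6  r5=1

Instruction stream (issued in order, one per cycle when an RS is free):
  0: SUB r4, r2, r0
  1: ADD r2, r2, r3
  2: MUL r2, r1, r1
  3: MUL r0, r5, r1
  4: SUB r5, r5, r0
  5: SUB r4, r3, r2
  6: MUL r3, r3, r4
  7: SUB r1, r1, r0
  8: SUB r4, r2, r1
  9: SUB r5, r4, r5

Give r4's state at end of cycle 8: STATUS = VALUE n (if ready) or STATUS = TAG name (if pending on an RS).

STATUS = TAG Add2

  c1: issue SUB r4<-Add1  regs: r0:6,r1:6,r2:6,r3:5,r4:Add1,r5:1
  c2: issue ADD r2<-Add2  regs: r0:6,r1:6,r2:Add2,r3:5,r4:Add1,r5:1
  c3: issue MUL r2<-Mul1  regs: r0:6,r1:6,r2:Mul1,r3:5,r4:Add1,r5:1
  c4: CDB Add1=0; issue MUL r0<-Mul2  regs: r0:Mul2,r1:6,r2:Mul1,r3:5,r4:0,r5:1
  c5: CDB Add2=11; issue SUB r5<-Add1  regs: r0:Mul2,r1:6,r2:Mul1,r3:5,r4:0,r5:Add1
  c6: issue SUB r4<-Add2  regs: r0:Mul2,r1:6,r2:Mul1,r3:5,r4:Add2,r5:Add1
  c7: CDB Mul1=36; issue MUL r3<-Mul1  regs: r0:Mul2,r1:6,r2:36,r3:Mul1,r4:Add2,r5:Add1
  c8: CDB Mul2=6; issue SUB r1<-Add3  regs: r0:6,r1:Add3,r2:36,r3:Mul1,r4:Add2,r5:Add1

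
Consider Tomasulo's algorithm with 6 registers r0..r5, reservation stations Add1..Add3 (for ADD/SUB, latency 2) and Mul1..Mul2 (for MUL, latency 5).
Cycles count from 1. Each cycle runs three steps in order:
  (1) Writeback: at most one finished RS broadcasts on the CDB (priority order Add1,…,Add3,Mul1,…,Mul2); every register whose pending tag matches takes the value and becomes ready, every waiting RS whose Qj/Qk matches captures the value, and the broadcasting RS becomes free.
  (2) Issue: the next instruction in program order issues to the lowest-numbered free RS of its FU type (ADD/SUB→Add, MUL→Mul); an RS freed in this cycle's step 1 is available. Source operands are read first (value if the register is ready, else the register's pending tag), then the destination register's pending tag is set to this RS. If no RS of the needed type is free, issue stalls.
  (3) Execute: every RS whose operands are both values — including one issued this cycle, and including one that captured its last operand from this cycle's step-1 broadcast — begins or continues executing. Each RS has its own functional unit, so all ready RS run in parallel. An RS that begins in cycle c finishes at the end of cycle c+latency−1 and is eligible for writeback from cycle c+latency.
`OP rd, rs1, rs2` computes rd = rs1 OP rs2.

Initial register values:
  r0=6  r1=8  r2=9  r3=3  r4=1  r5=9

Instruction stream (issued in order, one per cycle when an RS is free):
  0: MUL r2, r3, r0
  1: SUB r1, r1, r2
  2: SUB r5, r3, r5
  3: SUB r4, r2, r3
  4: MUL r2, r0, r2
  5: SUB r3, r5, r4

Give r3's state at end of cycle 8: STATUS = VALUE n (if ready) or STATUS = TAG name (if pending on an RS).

c1: issue MUL r2<-Mul1 | r0:6,r1:8,r2:Mul1,r3:3,r4:1,r5:9
c2: issue SUB r1<-Add1 | r0:6,r1:Add1,r2:Mul1,r3:3,r4:1,r5:9
c3: issue SUB r5<-Add2 | r0:6,r1:Add1,r2:Mul1,r3:3,r4:1,r5:Add2
c4: issue SUB r4<-Add3 | r0:6,r1:Add1,r2:Mul1,r3:3,r4:Add3,r5:Add2
c5: CDB Add2=-6; issue MUL r2<-Mul2 | r0:6,r1:Add1,r2:Mul2,r3:3,r4:Add3,r5:-6
c6: CDB Mul1=18; issue SUB r3<-Add2 | r0:6,r1:Add1,r2:Mul2,r3:Add2,r4:Add3,r5:-6
c7: - | r0:6,r1:Add1,r2:Mul2,r3:Add2,r4:Add3,r5:-6
c8: CDB Add1=-10 | r0:6,r1:-10,r2:Mul2,r3:Add2,r4:Add3,r5:-6

STATUS = TAG Add2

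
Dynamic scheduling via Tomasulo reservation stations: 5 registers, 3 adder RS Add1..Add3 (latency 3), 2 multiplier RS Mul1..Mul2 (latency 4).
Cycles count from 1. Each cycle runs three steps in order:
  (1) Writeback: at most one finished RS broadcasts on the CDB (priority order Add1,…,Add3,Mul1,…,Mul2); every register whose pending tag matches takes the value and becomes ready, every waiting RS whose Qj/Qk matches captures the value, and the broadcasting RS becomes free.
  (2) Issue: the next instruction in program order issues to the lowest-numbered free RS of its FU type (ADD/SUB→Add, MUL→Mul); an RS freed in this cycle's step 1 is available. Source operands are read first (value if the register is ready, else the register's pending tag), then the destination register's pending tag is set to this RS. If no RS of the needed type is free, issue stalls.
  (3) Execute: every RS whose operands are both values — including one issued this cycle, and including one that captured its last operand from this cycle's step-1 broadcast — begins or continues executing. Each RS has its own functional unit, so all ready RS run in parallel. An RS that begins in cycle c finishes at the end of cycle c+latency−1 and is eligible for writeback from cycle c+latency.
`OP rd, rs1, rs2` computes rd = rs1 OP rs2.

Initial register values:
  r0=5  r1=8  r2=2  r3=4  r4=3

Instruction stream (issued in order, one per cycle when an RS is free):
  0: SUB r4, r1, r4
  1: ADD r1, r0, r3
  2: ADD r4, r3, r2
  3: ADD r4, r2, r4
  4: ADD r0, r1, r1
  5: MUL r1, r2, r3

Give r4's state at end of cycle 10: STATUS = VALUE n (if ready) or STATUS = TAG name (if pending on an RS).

c1: issue SUB r4<-Add1 | r0:5,r1:8,r2:2,r3:4,r4:Add1
c2: issue ADD r1<-Add2 | r0:5,r1:Add2,r2:2,r3:4,r4:Add1
c3: issue ADD r4<-Add3 | r0:5,r1:Add2,r2:2,r3:4,r4:Add3
c4: CDB Add1=5; issue ADD r4<-Add1 | r0:5,r1:Add2,r2:2,r3:4,r4:Add1
c5: CDB Add2=9; issue ADD r0<-Add2 | r0:Add2,r1:9,r2:2,r3:4,r4:Add1
c6: CDB Add3=6; issue MUL r1<-Mul1 | r0:Add2,r1:Mul1,r2:2,r3:4,r4:Add1
c7: - | r0:Add2,r1:Mul1,r2:2,r3:4,r4:Add1
c8: CDB Add2=18 | r0:18,r1:Mul1,r2:2,r3:4,r4:Add1
c9: CDB Add1=8 | r0:18,r1:Mul1,r2:2,r3:4,r4:8
c10: CDB Mul1=8 | r0:18,r1:8,r2:2,r3:4,r4:8

STATUS = VALUE 8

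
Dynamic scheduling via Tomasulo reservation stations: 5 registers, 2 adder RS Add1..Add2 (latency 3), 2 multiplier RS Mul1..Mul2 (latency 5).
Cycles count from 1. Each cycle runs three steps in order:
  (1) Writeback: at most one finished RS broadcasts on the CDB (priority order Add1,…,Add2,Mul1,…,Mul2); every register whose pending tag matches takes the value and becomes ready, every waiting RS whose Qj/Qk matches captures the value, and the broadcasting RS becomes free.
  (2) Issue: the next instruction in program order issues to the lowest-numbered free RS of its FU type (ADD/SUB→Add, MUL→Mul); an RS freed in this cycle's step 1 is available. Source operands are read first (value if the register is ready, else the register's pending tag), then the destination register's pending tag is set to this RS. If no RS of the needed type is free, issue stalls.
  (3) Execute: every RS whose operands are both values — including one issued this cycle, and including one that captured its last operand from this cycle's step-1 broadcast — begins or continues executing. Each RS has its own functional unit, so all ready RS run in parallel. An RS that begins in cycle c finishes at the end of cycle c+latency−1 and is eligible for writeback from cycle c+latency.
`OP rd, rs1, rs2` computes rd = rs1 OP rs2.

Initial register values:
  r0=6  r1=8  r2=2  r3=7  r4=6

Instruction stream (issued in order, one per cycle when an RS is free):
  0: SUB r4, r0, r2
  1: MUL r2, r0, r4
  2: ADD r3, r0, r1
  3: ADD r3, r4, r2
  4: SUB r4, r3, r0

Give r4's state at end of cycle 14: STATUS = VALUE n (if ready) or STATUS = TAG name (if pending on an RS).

cycle 1: issue SUB r4<-Add1 // r0:6,r1:8,r2:2,r3:7,r4:Add1
cycle 2: issue MUL r2<-Mul1 // r0:6,r1:8,r2:Mul1,r3:7,r4:Add1
cycle 3: issue ADD r3<-Add2 // r0:6,r1:8,r2:Mul1,r3:Add2,r4:Add1
cycle 4: CDB Add1=4; issue ADD r3<-Add1 // r0:6,r1:8,r2:Mul1,r3:Add1,r4:4
cycle 5: stall // r0:6,r1:8,r2:Mul1,r3:Add1,r4:4
cycle 6: CDB Add2=14; issue SUB r4<-Add2 // r0:6,r1:8,r2:Mul1,r3:Add1,r4:Add2
cycle 7: - // r0:6,r1:8,r2:Mul1,r3:Add1,r4:Add2
cycle 8: - // r0:6,r1:8,r2:Mul1,r3:Add1,r4:Add2
cycle 9: CDB Mul1=24 // r0:6,r1:8,r2:24,r3:Add1,r4:Add2
cycle 10: - // r0:6,r1:8,r2:24,r3:Add1,r4:Add2
cycle 11: - // r0:6,r1:8,r2:24,r3:Add1,r4:Add2
cycle 12: CDB Add1=28 // r0:6,r1:8,r2:24,r3:28,r4:Add2
cycle 13: - // r0:6,r1:8,r2:24,r3:28,r4:Add2
cycle 14: - // r0:6,r1:8,r2:24,r3:28,r4:Add2

STATUS = TAG Add2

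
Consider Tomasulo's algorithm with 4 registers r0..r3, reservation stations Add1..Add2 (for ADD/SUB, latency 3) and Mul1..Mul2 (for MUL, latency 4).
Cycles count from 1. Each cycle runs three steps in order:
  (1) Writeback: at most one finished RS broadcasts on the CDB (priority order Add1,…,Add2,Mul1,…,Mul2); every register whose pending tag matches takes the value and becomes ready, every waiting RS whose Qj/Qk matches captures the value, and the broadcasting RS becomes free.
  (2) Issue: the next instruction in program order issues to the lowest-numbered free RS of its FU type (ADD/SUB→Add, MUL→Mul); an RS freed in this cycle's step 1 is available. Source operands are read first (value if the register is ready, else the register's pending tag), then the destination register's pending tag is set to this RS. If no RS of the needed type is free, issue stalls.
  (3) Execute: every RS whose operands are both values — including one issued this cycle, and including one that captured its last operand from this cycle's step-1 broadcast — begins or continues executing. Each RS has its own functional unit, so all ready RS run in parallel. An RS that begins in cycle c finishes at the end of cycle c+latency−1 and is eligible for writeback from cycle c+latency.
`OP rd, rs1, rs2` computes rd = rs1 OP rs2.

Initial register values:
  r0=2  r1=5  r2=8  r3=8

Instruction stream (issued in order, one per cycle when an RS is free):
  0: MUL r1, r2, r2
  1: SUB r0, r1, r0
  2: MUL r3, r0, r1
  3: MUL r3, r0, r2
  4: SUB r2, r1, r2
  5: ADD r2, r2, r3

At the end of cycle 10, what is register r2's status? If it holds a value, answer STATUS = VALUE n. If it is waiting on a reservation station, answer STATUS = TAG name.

  c1: issue MUL r1<-Mul1  regs: r0:2,r1:Mul1,r2:8,r3:8
  c2: issue SUB r0<-Add1  regs: r0:Add1,r1:Mul1,r2:8,r3:8
  c3: issue MUL r3<-Mul2  regs: r0:Add1,r1:Mul1,r2:8,r3:Mul2
  c4: stall  regs: r0:Add1,r1:Mul1,r2:8,r3:Mul2
  c5: CDB Mul1=64; issue MUL r3<-Mul1  regs: r0:Add1,r1:64,r2:8,r3:Mul1
  c6: issue SUB r2<-Add2  regs: r0:Add1,r1:64,r2:Add2,r3:Mul1
  c7: stall  regs: r0:Add1,r1:64,r2:Add2,r3:Mul1
  c8: CDB Add1=62; issue ADD r2<-Add1  regs: r0:62,r1:64,r2:Add1,r3:Mul1
  c9: CDB Add2=56  regs: r0:62,r1:64,r2:Add1,r3:Mul1
  c10: -  regs: r0:62,r1:64,r2:Add1,r3:Mul1

STATUS = TAG Add1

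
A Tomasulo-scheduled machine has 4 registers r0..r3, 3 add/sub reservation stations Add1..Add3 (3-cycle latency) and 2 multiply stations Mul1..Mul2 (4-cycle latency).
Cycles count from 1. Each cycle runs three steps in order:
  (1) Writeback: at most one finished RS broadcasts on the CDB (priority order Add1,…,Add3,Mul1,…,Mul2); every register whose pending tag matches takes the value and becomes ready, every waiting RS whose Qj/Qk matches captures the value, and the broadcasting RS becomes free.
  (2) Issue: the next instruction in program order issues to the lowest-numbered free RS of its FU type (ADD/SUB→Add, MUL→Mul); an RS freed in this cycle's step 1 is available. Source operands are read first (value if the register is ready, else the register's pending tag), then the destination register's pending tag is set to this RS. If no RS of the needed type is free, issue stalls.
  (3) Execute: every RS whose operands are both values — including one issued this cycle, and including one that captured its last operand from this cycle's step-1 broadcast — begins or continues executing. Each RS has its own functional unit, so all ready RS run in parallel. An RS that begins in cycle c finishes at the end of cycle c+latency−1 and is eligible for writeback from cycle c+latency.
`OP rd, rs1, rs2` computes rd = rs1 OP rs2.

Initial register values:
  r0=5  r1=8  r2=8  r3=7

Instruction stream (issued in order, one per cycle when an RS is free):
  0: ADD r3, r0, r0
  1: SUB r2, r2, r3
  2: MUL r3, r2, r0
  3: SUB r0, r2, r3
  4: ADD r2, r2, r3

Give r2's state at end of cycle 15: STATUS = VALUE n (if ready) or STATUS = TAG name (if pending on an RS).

STATUS = VALUE -12

c1: issue ADD r3<-Add1 | r0:5,r1:8,r2:8,r3:Add1
c2: issue SUB r2<-Add2 | r0:5,r1:8,r2:Add2,r3:Add1
c3: issue MUL r3<-Mul1 | r0:5,r1:8,r2:Add2,r3:Mul1
c4: CDB Add1=10; issue SUB r0<-Add1 | r0:Add1,r1:8,r2:Add2,r3:Mul1
c5: issue ADD r2<-Add3 | r0:Add1,r1:8,r2:Add3,r3:Mul1
c6: - | r0:Add1,r1:8,r2:Add3,r3:Mul1
c7: CDB Add2=-2 | r0:Add1,r1:8,r2:Add3,r3:Mul1
c8: - | r0:Add1,r1:8,r2:Add3,r3:Mul1
c9: - | r0:Add1,r1:8,r2:Add3,r3:Mul1
c10: - | r0:Add1,r1:8,r2:Add3,r3:Mul1
c11: CDB Mul1=-10 | r0:Add1,r1:8,r2:Add3,r3:-10
c12: - | r0:Add1,r1:8,r2:Add3,r3:-10
c13: - | r0:Add1,r1:8,r2:Add3,r3:-10
c14: CDB Add1=8 | r0:8,r1:8,r2:Add3,r3:-10
c15: CDB Add3=-12 | r0:8,r1:8,r2:-12,r3:-10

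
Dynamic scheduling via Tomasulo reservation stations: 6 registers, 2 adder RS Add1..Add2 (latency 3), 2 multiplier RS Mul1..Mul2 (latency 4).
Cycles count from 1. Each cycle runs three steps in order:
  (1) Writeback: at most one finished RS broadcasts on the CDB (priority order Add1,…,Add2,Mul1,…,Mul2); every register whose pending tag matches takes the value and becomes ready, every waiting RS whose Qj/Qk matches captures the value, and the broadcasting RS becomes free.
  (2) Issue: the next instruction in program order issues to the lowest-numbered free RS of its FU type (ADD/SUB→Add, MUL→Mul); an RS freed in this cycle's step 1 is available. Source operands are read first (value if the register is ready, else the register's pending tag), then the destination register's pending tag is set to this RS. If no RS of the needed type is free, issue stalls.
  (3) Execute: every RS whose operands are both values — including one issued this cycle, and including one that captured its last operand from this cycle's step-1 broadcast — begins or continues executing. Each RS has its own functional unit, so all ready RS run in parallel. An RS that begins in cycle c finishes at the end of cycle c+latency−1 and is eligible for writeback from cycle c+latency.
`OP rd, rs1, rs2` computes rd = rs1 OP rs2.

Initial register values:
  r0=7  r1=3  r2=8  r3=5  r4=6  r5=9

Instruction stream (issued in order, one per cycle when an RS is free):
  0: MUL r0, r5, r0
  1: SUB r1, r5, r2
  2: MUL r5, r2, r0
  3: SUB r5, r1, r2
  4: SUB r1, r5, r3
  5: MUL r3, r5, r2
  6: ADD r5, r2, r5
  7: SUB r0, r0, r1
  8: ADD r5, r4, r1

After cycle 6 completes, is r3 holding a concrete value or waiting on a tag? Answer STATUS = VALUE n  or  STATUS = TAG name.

STATUS = TAG Mul1

c1: issue MUL r0<-Mul1 | r0:Mul1,r1:3,r2:8,r3:5,r4:6,r5:9
c2: issue SUB r1<-Add1 | r0:Mul1,r1:Add1,r2:8,r3:5,r4:6,r5:9
c3: issue MUL r5<-Mul2 | r0:Mul1,r1:Add1,r2:8,r3:5,r4:6,r5:Mul2
c4: issue SUB r5<-Add2 | r0:Mul1,r1:Add1,r2:8,r3:5,r4:6,r5:Add2
c5: CDB Add1=1; issue SUB r1<-Add1 | r0:Mul1,r1:Add1,r2:8,r3:5,r4:6,r5:Add2
c6: CDB Mul1=63; issue MUL r3<-Mul1 | r0:63,r1:Add1,r2:8,r3:Mul1,r4:6,r5:Add2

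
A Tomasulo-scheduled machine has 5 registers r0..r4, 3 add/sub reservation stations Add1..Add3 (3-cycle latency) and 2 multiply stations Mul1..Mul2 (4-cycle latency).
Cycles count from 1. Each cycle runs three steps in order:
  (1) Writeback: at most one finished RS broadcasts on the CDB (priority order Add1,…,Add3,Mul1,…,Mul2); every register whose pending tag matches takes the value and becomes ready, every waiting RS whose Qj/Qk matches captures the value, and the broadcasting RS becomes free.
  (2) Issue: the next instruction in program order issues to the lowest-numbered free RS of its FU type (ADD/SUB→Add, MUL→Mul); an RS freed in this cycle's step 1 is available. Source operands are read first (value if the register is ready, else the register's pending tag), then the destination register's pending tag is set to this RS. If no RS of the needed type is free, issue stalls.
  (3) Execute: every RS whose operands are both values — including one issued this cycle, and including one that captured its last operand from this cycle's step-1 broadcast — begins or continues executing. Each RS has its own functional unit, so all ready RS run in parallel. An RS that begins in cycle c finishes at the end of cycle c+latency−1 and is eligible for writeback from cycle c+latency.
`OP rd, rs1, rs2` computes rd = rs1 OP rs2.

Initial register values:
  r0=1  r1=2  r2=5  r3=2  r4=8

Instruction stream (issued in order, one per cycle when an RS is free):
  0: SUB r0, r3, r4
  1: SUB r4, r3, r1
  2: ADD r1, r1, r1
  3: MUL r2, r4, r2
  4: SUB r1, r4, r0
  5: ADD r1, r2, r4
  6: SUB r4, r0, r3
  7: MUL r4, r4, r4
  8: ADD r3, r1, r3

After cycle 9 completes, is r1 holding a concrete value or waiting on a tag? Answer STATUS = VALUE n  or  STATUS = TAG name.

c1: issue SUB r0<-Add1 | r0:Add1,r1:2,r2:5,r3:2,r4:8
c2: issue SUB r4<-Add2 | r0:Add1,r1:2,r2:5,r3:2,r4:Add2
c3: issue ADD r1<-Add3 | r0:Add1,r1:Add3,r2:5,r3:2,r4:Add2
c4: CDB Add1=-6; issue MUL r2<-Mul1 | r0:-6,r1:Add3,r2:Mul1,r3:2,r4:Add2
c5: CDB Add2=0; issue SUB r1<-Add1 | r0:-6,r1:Add1,r2:Mul1,r3:2,r4:0
c6: CDB Add3=4; issue ADD r1<-Add2 | r0:-6,r1:Add2,r2:Mul1,r3:2,r4:0
c7: issue SUB r4<-Add3 | r0:-6,r1:Add2,r2:Mul1,r3:2,r4:Add3
c8: CDB Add1=6; issue MUL r4<-Mul2 | r0:-6,r1:Add2,r2:Mul1,r3:2,r4:Mul2
c9: CDB Mul1=0; issue ADD r3<-Add1 | r0:-6,r1:Add2,r2:0,r3:Add1,r4:Mul2

STATUS = TAG Add2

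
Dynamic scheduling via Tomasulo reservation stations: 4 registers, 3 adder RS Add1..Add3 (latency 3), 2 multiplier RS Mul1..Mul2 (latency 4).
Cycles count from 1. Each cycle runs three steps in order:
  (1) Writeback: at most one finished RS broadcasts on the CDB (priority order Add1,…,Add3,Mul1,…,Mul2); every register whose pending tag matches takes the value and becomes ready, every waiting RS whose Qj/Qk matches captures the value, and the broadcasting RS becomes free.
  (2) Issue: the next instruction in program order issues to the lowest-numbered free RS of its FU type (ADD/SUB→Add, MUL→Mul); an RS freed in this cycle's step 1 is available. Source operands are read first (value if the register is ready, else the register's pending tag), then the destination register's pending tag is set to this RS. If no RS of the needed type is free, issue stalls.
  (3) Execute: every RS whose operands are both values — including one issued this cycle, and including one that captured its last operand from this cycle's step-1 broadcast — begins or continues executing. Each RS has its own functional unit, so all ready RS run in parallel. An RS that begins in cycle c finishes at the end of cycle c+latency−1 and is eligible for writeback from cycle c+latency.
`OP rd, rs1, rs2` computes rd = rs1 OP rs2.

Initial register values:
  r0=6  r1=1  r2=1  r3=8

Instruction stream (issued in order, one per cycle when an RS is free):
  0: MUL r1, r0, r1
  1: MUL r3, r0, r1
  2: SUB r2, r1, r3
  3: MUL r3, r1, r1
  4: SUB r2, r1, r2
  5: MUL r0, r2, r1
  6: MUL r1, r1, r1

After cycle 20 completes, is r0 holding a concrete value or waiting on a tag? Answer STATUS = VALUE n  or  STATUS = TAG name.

c1: issue MUL r1<-Mul1 | r0:6,r1:Mul1,r2:1,r3:8
c2: issue MUL r3<-Mul2 | r0:6,r1:Mul1,r2:1,r3:Mul2
c3: issue SUB r2<-Add1 | r0:6,r1:Mul1,r2:Add1,r3:Mul2
c4: stall | r0:6,r1:Mul1,r2:Add1,r3:Mul2
c5: CDB Mul1=6; issue MUL r3<-Mul1 | r0:6,r1:6,r2:Add1,r3:Mul1
c6: issue SUB r2<-Add2 | r0:6,r1:6,r2:Add2,r3:Mul1
c7: stall | r0:6,r1:6,r2:Add2,r3:Mul1
c8: stall | r0:6,r1:6,r2:Add2,r3:Mul1
c9: CDB Mul1=36; issue MUL r0<-Mul1 | r0:Mul1,r1:6,r2:Add2,r3:36
c10: CDB Mul2=36; issue MUL r1<-Mul2 | r0:Mul1,r1:Mul2,r2:Add2,r3:36
c11: - | r0:Mul1,r1:Mul2,r2:Add2,r3:36
c12: - | r0:Mul1,r1:Mul2,r2:Add2,r3:36
c13: CDB Add1=-30 | r0:Mul1,r1:Mul2,r2:Add2,r3:36
c14: CDB Mul2=36 | r0:Mul1,r1:36,r2:Add2,r3:36
c15: - | r0:Mul1,r1:36,r2:Add2,r3:36
c16: CDB Add2=36 | r0:Mul1,r1:36,r2:36,r3:36
c17: - | r0:Mul1,r1:36,r2:36,r3:36
c18: - | r0:Mul1,r1:36,r2:36,r3:36
c19: - | r0:Mul1,r1:36,r2:36,r3:36
c20: CDB Mul1=216 | r0:216,r1:36,r2:36,r3:36

STATUS = VALUE 216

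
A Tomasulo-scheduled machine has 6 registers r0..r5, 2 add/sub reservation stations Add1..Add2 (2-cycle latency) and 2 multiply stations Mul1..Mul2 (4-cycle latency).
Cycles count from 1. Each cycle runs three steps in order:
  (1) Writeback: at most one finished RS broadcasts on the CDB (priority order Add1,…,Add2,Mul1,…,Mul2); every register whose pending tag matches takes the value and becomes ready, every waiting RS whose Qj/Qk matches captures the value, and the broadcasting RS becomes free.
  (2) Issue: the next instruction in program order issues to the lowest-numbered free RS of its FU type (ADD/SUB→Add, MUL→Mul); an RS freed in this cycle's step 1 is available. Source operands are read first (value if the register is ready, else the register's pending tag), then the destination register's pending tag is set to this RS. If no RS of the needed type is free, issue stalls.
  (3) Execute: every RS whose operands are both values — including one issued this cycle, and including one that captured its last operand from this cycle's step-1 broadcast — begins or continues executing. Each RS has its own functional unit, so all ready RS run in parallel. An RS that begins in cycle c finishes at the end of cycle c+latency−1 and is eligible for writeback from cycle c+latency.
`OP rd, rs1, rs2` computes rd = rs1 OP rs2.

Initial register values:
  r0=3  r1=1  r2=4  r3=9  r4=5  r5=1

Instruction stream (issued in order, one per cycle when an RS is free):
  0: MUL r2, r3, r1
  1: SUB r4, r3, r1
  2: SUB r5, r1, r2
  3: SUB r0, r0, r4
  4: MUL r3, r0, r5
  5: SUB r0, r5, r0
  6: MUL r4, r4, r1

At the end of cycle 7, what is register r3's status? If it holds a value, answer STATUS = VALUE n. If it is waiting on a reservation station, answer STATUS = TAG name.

cycle 1: issue MUL r2<-Mul1 // r0:3,r1:1,r2:Mul1,r3:9,r4:5,r5:1
cycle 2: issue SUB r4<-Add1 // r0:3,r1:1,r2:Mul1,r3:9,r4:Add1,r5:1
cycle 3: issue SUB r5<-Add2 // r0:3,r1:1,r2:Mul1,r3:9,r4:Add1,r5:Add2
cycle 4: CDB Add1=8; issue SUB r0<-Add1 // r0:Add1,r1:1,r2:Mul1,r3:9,r4:8,r5:Add2
cycle 5: CDB Mul1=9; issue MUL r3<-Mul1 // r0:Add1,r1:1,r2:9,r3:Mul1,r4:8,r5:Add2
cycle 6: CDB Add1=-5; issue SUB r0<-Add1 // r0:Add1,r1:1,r2:9,r3:Mul1,r4:8,r5:Add2
cycle 7: CDB Add2=-8; issue MUL r4<-Mul2 // r0:Add1,r1:1,r2:9,r3:Mul1,r4:Mul2,r5:-8

STATUS = TAG Mul1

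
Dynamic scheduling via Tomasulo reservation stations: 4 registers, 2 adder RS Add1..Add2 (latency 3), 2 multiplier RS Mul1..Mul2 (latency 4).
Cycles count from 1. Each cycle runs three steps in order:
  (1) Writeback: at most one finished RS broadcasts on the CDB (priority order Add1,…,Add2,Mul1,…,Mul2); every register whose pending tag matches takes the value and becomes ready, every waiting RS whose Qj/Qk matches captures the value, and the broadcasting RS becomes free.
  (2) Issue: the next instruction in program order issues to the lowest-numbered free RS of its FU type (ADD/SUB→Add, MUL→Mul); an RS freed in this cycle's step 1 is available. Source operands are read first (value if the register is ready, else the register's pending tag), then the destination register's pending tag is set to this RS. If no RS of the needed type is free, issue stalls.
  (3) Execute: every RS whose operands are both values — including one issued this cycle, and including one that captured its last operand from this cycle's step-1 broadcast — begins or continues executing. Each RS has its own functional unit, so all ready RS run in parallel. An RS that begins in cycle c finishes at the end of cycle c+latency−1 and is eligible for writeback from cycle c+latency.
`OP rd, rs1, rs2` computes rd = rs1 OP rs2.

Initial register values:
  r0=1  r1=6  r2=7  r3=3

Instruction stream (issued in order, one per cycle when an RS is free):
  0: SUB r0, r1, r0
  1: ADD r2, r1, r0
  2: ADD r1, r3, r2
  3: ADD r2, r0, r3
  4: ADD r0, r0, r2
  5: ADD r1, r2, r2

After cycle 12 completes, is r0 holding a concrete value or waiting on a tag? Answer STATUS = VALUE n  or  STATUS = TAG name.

STATUS = TAG Add1

c1: issue SUB r0<-Add1 | r0:Add1,r1:6,r2:7,r3:3
c2: issue ADD r2<-Add2 | r0:Add1,r1:6,r2:Add2,r3:3
c3: stall | r0:Add1,r1:6,r2:Add2,r3:3
c4: CDB Add1=5; issue ADD r1<-Add1 | r0:5,r1:Add1,r2:Add2,r3:3
c5: stall | r0:5,r1:Add1,r2:Add2,r3:3
c6: stall | r0:5,r1:Add1,r2:Add2,r3:3
c7: CDB Add2=11; issue ADD r2<-Add2 | r0:5,r1:Add1,r2:Add2,r3:3
c8: stall | r0:5,r1:Add1,r2:Add2,r3:3
c9: stall | r0:5,r1:Add1,r2:Add2,r3:3
c10: CDB Add1=14; issue ADD r0<-Add1 | r0:Add1,r1:14,r2:Add2,r3:3
c11: CDB Add2=8; issue ADD r1<-Add2 | r0:Add1,r1:Add2,r2:8,r3:3
c12: - | r0:Add1,r1:Add2,r2:8,r3:3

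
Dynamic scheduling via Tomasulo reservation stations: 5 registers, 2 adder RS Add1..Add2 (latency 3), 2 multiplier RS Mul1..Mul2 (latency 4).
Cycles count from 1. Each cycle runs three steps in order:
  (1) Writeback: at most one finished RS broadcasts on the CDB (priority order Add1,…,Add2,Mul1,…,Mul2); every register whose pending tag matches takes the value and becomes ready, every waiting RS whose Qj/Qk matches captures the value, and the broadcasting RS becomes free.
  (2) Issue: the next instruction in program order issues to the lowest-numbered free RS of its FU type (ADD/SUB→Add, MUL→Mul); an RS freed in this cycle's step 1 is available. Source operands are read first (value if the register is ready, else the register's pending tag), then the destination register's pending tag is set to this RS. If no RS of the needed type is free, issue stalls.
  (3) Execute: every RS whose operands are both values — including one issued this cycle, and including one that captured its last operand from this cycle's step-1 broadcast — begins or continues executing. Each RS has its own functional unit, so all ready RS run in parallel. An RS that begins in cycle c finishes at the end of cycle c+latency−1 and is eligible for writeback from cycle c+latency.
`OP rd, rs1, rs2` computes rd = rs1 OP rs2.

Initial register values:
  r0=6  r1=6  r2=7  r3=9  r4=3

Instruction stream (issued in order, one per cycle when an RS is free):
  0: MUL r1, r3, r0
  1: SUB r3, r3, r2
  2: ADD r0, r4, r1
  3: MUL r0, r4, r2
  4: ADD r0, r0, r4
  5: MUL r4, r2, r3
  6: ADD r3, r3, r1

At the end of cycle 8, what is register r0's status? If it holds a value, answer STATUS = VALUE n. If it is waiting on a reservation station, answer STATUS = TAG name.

STATUS = TAG Add1

c1: issue MUL r1<-Mul1 | r0:6,r1:Mul1,r2:7,r3:9,r4:3
c2: issue SUB r3<-Add1 | r0:6,r1:Mul1,r2:7,r3:Add1,r4:3
c3: issue ADD r0<-Add2 | r0:Add2,r1:Mul1,r2:7,r3:Add1,r4:3
c4: issue MUL r0<-Mul2 | r0:Mul2,r1:Mul1,r2:7,r3:Add1,r4:3
c5: CDB Add1=2; issue ADD r0<-Add1 | r0:Add1,r1:Mul1,r2:7,r3:2,r4:3
c6: CDB Mul1=54; issue MUL r4<-Mul1 | r0:Add1,r1:54,r2:7,r3:2,r4:Mul1
c7: stall | r0:Add1,r1:54,r2:7,r3:2,r4:Mul1
c8: CDB Mul2=21; stall | r0:Add1,r1:54,r2:7,r3:2,r4:Mul1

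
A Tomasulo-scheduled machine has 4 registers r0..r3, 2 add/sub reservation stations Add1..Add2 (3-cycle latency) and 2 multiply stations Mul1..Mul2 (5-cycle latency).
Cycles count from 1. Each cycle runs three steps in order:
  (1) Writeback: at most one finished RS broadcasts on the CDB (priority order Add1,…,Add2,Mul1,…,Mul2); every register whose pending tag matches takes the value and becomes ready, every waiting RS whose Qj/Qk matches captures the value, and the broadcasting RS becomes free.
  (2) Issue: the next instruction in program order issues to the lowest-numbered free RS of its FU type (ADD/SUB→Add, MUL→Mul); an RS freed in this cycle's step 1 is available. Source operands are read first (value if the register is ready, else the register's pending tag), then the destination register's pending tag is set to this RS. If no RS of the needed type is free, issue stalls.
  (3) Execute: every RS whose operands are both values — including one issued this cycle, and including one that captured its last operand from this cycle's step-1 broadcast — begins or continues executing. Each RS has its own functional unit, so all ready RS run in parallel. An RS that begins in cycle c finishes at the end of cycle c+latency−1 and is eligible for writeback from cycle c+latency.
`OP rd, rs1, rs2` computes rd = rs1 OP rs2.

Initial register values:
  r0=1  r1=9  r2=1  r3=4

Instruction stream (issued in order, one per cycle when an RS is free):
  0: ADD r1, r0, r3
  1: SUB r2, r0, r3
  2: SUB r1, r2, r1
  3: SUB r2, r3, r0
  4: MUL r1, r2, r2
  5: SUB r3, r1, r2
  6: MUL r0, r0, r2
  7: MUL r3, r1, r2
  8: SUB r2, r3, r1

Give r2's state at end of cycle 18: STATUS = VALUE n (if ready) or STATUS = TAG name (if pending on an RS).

  c1: issue ADD r1<-Add1  regs: r0:1,r1:Add1,r2:1,r3:4
  c2: issue SUB r2<-Add2  regs: r0:1,r1:Add1,r2:Add2,r3:4
  c3: stall  regs: r0:1,r1:Add1,r2:Add2,r3:4
  c4: CDB Add1=5; issue SUB r1<-Add1  regs: r0:1,r1:Add1,r2:Add2,r3:4
  c5: CDB Add2=-3; issue SUB r2<-Add2  regs: r0:1,r1:Add1,r2:Add2,r3:4
  c6: issue MUL r1<-Mul1  regs: r0:1,r1:Mul1,r2:Add2,r3:4
  c7: stall  regs: r0:1,r1:Mul1,r2:Add2,r3:4
  c8: CDB Add1=-8; issue SUB r3<-Add1  regs: r0:1,r1:Mul1,r2:Add2,r3:Add1
  c9: CDB Add2=3; issue MUL r0<-Mul2  regs: r0:Mul2,r1:Mul1,r2:3,r3:Add1
  c10: stall  regs: r0:Mul2,r1:Mul1,r2:3,r3:Add1
  c11: stall  regs: r0:Mul2,r1:Mul1,r2:3,r3:Add1
  c12: stall  regs: r0:Mul2,r1:Mul1,r2:3,r3:Add1
  c13: stall  regs: r0:Mul2,r1:Mul1,r2:3,r3:Add1
  c14: CDB Mul1=9; issue MUL r3<-Mul1  regs: r0:Mul2,r1:9,r2:3,r3:Mul1
  c15: CDB Mul2=3; issue SUB r2<-Add2  regs: r0:3,r1:9,r2:Add2,r3:Mul1
  c16: -  regs: r0:3,r1:9,r2:Add2,r3:Mul1
  c17: CDB Add1=6  regs: r0:3,r1:9,r2:Add2,r3:Mul1
  c18: -  regs: r0:3,r1:9,r2:Add2,r3:Mul1

STATUS = TAG Add2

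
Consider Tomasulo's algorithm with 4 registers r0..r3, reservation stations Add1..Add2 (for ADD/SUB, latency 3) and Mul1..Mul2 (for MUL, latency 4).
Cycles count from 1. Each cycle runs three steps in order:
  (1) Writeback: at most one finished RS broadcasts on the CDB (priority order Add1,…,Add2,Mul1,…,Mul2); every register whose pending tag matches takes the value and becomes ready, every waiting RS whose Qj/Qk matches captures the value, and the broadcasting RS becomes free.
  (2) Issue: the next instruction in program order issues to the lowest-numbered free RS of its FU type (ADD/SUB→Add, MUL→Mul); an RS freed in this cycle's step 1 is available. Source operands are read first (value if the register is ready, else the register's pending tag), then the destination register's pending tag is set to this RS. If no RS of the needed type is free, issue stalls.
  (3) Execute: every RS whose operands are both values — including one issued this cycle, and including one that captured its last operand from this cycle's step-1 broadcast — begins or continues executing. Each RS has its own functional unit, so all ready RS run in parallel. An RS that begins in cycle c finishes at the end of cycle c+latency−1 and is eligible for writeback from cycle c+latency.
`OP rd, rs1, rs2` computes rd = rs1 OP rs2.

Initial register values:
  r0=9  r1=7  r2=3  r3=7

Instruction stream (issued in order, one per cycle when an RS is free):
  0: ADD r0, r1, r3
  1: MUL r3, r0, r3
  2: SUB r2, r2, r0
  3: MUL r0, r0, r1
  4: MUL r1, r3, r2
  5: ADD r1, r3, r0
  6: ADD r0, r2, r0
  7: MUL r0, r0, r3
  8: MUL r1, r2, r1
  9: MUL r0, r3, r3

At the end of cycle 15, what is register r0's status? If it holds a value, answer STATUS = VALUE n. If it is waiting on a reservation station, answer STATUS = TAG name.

  c1: issue ADD r0<-Add1  regs: r0:Add1,r1:7,r2:3,r3:7
  c2: issue MUL r3<-Mul1  regs: r0:Add1,r1:7,r2:3,r3:Mul1
  c3: issue SUB r2<-Add2  regs: r0:Add1,r1:7,r2:Add2,r3:Mul1
  c4: CDB Add1=14; issue MUL r0<-Mul2  regs: r0:Mul2,r1:7,r2:Add2,r3:Mul1
  c5: stall  regs: r0:Mul2,r1:7,r2:Add2,r3:Mul1
  c6: stall  regs: r0:Mul2,r1:7,r2:Add2,r3:Mul1
  c7: CDB Add2=-11; stall  regs: r0:Mul2,r1:7,r2:-11,r3:Mul1
  c8: CDB Mul1=98; issue MUL r1<-Mul1  regs: r0:Mul2,r1:Mul1,r2:-11,r3:98
  c9: CDB Mul2=98; issue ADD r1<-Add1  regs: r0:98,r1:Add1,r2:-11,r3:98
  c10: issue ADD r0<-Add2  regs: r0:Add2,r1:Add1,r2:-11,r3:98
  c11: issue MUL r0<-Mul2  regs: r0:Mul2,r1:Add1,r2:-11,r3:98
  c12: CDB Add1=196; stall  regs: r0:Mul2,r1:196,r2:-11,r3:98
  c13: CDB Add2=87; stall  regs: r0:Mul2,r1:196,r2:-11,r3:98
  c14: CDB Mul1=-1078; issue MUL r1<-Mul1  regs: r0:Mul2,r1:Mul1,r2:-11,r3:98
  c15: stall  regs: r0:Mul2,r1:Mul1,r2:-11,r3:98

STATUS = TAG Mul2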